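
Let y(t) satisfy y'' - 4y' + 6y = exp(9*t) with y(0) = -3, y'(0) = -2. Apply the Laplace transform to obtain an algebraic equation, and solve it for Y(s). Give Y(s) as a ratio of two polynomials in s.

Y(s) = (-3*s^2 + 37*s - 89)/(s^3 - 13*s^2 + 42*s - 54)

Laplace-transform each side.
Using L{y''} = s^2 Y - s·y(0) - y'(0) and L{y'} = sY - y(0), with y(0) = -3, y'(0) = -2, the left side becomes (s^2 - 4*s + 6)Y - (-3*s + 10).
The right side is L{exp(9*t)} = 1/(s - 9).
So (s^2 - 4*s + 6)Y = 1/(s - 9) + (-3*s + 10).
Solve for Y(s) and write it as one ratio of polynomials.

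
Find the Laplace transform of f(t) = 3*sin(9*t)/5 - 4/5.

By linearity of the Laplace transform, transform each term separately.
(3/5)·[L{sin(9t)} = 9/(s^2 + 81)]; L{-4/5} = (-4/5)/s.

27/(5*(s^2 + 81)) - 4/(5*s)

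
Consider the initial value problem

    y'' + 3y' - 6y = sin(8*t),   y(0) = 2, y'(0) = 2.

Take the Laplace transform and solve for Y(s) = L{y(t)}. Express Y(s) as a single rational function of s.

Y(s) = (2*s^3 + 8*s^2 + 128*s + 520)/(s^4 + 3*s^3 + 58*s^2 + 192*s - 384)

Laplace-transform each side.
Using L{y''} = s^2 Y - s·y(0) - y'(0) and L{y'} = sY - y(0), with y(0) = 2, y'(0) = 2, the left side becomes (s^2 + 3*s - 6)Y - (2*s + 8).
The right side is L{sin(8*t)} = 8/(s^2 + 64).
So (s^2 + 3*s - 6)Y = 8/(s^2 + 64) + (2*s + 8).
Divide through and combine into a single rational function.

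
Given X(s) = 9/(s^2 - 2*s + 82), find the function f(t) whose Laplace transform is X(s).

Rewrite the denominator: s^2 - 2*s + 82 = (s - 1)^2 + 81.
The form in (s - 1) signals a first-shifting-theorem factor e^(t).
Since L{sin(9t)} = 9/(s^2 + 81), the inverse is exp(t)*sin(9*t).

f(t) = exp(t)*sin(9*t)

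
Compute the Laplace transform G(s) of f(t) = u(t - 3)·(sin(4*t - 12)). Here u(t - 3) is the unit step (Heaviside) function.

G(s) = 4*exp(-3*s)/(s^2 + 16)

By the second shifting theorem, L{u(t - c)·g(t - c)} = e^(-cs)·H(s) with c = 3 and H(s) = L{g(t)}.
L{sin(4t)} = 4/(s^2 + 16).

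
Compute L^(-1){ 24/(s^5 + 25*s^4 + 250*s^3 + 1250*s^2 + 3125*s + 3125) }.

Rewrite the denominator: s^5 + 25*s^4 + 250*s^3 + 1250*s^2 + 3125*s + 3125 = (s + 5)^5.
The form in (s + 5) signals a first-shifting-theorem factor e^(-5t).
Since L{t^4} = 4!/s^5 = 24/s^5, the inverse is t^4*e^(-5*t).

t^4*exp(-5*t)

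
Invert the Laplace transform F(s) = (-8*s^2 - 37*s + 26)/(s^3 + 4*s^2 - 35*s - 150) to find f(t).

Factor the denominator: s^3 + 4*s^2 - 35*s - 150 = (s - 6)*(s + 5)^2.
Partial fraction decomposition gives [-4/(s + 5)] + [-1/(s + 5)^2] + [-4/(s - 6)].
Invert each term: -4/(s + 5) ↔ -4e^(-5t); -1/(s + 5)^2 ↔ -t·e^(-5t); -4/(s - 6) ↔ -4e^(6t).

f(t) = -t*exp(-5*t) - 4*exp(6*t) - 4*exp(-5*t)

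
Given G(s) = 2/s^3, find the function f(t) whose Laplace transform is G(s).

Since L{t^2} = 2!/s^3 = 2/s^3, the inverse is t^2.

f(t) = t^2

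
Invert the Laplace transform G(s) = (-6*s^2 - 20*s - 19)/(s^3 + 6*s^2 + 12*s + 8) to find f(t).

Factor the denominator: s^3 + 6*s^2 + 12*s + 8 = (s + 2)^3.
Partial fraction decomposition gives [-6/(s + 2)] + [4/(s + 2)^2] + [-3/(s + 2)^3].
Invert each term: -6/(s + 2) ↔ -6e^(-2t); 4/(s + 2)^2 ↔ 4t·e^(-2t); -3/(s + 2)^3 ↔ (-3/2)t^2·e^(-2t).

f(t) = -3*t^2*exp(-2*t)/2 + 4*t*exp(-2*t) - 6*exp(-2*t)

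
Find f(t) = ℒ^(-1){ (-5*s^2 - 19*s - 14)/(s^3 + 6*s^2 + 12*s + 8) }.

Factor the denominator: s^3 + 6*s^2 + 12*s + 8 = (s + 2)^3.
Partial fraction decomposition gives [-5/(s + 2)] + [(s + 2)^(-2)] + [4/(s + 2)^3].
Invert each term: -5/(s + 2) ↔ -5e^(-2t); 1/(s + 2)^2 ↔ t·e^(-2t); 4/(s + 2)^3 ↔ (2)t^2·e^(-2t).

f(t) = 2*t^2*exp(-2*t) + t*exp(-2*t) - 5*exp(-2*t)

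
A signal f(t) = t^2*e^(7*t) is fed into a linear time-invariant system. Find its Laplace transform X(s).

L{e^(7t)} = 1/(s - 7).
Then apply L{t^2·g(t)} = (-1)^2 d^2/ds^2[G(s)] with G(s) = 1/(s - 7):
differentiating 2 times and applying the sign gives 2/(s - 7)^3.

X(s) = 2/(s - 7)^3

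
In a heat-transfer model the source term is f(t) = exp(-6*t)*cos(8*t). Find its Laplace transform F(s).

F(s) = (s + 6)/((s + 6)^2 + 64)

L{cos(8t)} = s/(s^2 + 64).
By the first shifting theorem, multiplying by e^(-6t) replaces s with s + 6.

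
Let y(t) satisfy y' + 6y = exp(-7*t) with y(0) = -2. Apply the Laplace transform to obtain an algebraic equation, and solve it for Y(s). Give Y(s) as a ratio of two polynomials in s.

Y(s) = (-2*s - 13)/(s^2 + 13*s + 42)

Transform both sides with L{·}.
With L{y'} = sY - y(0) = sY - (-2): the LHS transforms to (s + 6)Y - (-2).
The right side is L{exp(-7*t)} = 1/(s + 7).
So (s + 6)Y = 1/(s + 7) + (-2).
Isolate Y and clear denominators.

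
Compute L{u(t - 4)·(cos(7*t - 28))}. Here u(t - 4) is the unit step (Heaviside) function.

By the second shifting theorem, L{u(t - c)·g(t - c)} = e^(-cs)·G(s) with c = 4 and G(s) = L{g(t)}.
L{cos(7t)} = s/(s^2 + 49).

s*exp(-4*s)/(s^2 + 49)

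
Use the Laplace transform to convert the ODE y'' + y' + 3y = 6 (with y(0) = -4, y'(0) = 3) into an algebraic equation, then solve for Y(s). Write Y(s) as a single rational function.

Y(s) = (-4*s^2 - s + 6)/(s^3 + s^2 + 3*s)

Take the Laplace transform of both sides.
With L{y''} = s^2 Y - s·y(0) - y'(0) and L{y'} = sY - y(0), with y(0) = -4, y'(0) = 3: the LHS transforms to (s^2 + s + 3)Y - (-4*s - 1).
The right side is L{6} = 6/s.
So (s^2 + s + 3)Y = 6/s + (-4*s - 1).
Isolate Y and clear denominators.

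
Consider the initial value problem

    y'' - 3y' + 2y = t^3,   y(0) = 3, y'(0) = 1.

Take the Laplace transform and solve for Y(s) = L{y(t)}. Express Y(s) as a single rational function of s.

Apply the Laplace transform to the equation.
Using L{y''} = s^2 Y - s·y(0) - y'(0) and L{y'} = sY - y(0), with y(0) = 3, y'(0) = 1, the left side becomes (s^2 - 3*s + 2)Y - (3*s - 8).
The right side is L{t^3} = 6/s^4.
So (s^2 - 3*s + 2)Y = 6/s^4 + (3*s - 8).
Isolate Y and clear denominators.

Y(s) = (3*s^5 - 8*s^4 + 6)/(s^6 - 3*s^5 + 2*s^4)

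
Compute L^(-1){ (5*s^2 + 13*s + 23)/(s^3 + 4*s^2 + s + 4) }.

5*sin(t) + 2*cos(t) + 3*exp(-4*t)

Factor the denominator: s^3 + 4*s^2 + s + 4 = (s + 4)*(s^2 + 1).
Partial fraction decomposition gives [3/(s + 4)] + [2*s/(s^2 + 1)] + [5/(s^2 + 1)].
Invert each term: 3/(s + 4) ↔ 3e^(-4t); 2·s/(s^2 + 1) ↔ 2cos(t); 5·1/(s^2 + 1) ↔ 5sin(t).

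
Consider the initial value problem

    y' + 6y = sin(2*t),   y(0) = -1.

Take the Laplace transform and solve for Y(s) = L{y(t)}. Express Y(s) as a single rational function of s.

Laplace-transform each side.
Using L{y'} = sY - y(0) = sY - (-1), the left side becomes (s + 6)Y - (-1).
The right side is L{sin(2*t)} = 2/(s^2 + 4).
So (s + 6)Y = 2/(s^2 + 4) + (-1).
Solve for Y(s) and write it as one ratio of polynomials.

Y(s) = (-s^2 - 2)/(s^3 + 6*s^2 + 4*s + 24)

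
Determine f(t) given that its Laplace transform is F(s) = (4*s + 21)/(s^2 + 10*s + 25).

f(t) = t*exp(-5*t) + 4*exp(-5*t)

Factor the denominator: s^2 + 10*s + 25 = (s + 5)^2.
Partial fraction decomposition gives [4/(s + 5)] + [(s + 5)^(-2)].
Invert each term: 4/(s + 5) ↔ 4e^(-5t); 1/(s + 5)^2 ↔ t·e^(-5t).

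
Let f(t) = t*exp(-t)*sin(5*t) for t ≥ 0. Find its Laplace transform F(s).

L{sin(5t)} = 5/(s^2 + 25).
Multiplying by e^(-t) shifts s → s + 1, so L{exp(-t)*sin(5*t)} = 5/((s + 1)^2 + 25).
Then apply L{t·g(t)} = -d/ds[G(s)] with G(s) = 5/((s + 1)^2 + 25):
differentiating 1 time and applying the sign gives 10*(s + 1)/(s^2 + 2*s + 26)^2.

F(s) = 10*(s + 1)/(s^2 + 2*s + 26)^2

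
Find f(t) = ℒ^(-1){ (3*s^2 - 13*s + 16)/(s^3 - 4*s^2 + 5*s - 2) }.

Factor the denominator: s^3 - 4*s^2 + 5*s - 2 = (s - 2)*(s - 1)^2.
Partial fraction decomposition gives [1/(s - 1)] + [-6/(s - 1)^2] + [2/(s - 2)].
Invert each term: 1/(s - 1) ↔ e^(t); -6/(s - 1)^2 ↔ -6t·e^(t); 2/(s - 2) ↔ 2e^(2t).

f(t) = -6*t*exp(t) + 2*exp(2*t) + exp(t)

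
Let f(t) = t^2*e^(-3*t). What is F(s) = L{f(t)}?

L{e^(-3t)} = 1/(s + 3).
Then apply L{t^2·g(t)} = (-1)^2 d^2/ds^2[G(s)] with G(s) = 1/(s + 3):
differentiating 2 times and applying the sign gives 2/(s + 3)^3.

F(s) = 2/(s + 3)^3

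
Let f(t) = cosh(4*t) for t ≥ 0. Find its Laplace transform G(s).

L{cosh(4t)} = s/(s^2 - 16).

G(s) = s/(s^2 - 16)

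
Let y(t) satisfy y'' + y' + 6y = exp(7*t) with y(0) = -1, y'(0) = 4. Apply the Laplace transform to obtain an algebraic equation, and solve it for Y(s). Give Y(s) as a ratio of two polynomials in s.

Y(s) = (-s^2 + 10*s - 20)/(s^3 - 6*s^2 - s - 42)

Laplace-transform each side.
The derivative rules (L{y''} = s^2 Y - s·y(0) - y'(0) and L{y'} = sY - y(0), with y(0) = -1, y'(0) = 4) turn the left side into (s^2 + s + 6)Y - (-s + 3).
The right side is L{exp(7*t)} = 1/(s - 7).
So (s^2 + s + 6)Y = 1/(s - 7) + (-s + 3).
Isolate Y and clear denominators.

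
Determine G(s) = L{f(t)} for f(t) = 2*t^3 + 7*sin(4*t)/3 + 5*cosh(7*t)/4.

The transform is linear, so treat each term independently.
(2)·[L{t^3} = 3!/s^4 = 6/s^4]; (7/3)·[L{sin(4t)} = 4/(s^2 + 16)]; (5/4)·[L{cosh(7t)} = s/(s^2 - 49)].

G(s) = 5*s/(4*(s^2 - 49)) + 28/(3*(s^2 + 16)) + 12/s^4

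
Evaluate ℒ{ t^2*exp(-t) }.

L{e^(-t)} = 1/(s + 1).
Then apply L{t^2·g(t)} = (-1)^2 d^2/ds^2[H(s)] with H(s) = 1/(s + 1):
differentiating 2 times and applying the sign gives 2/(s + 1)^3.

2/(s + 1)^3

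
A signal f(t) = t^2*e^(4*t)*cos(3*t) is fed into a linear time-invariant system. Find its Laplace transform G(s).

L{cos(3t)} = s/(s^2 + 9).
Multiplying by e^(4t) shifts s → s - 4, so L{e^(4*t)*cos(3*t)} = (s - 4)/((s - 4)^2 + 9).
Then apply L{t^2·g(t)} = (-1)^2 d^2/ds^2[H(s)] with H(s) = (s - 4)/((s - 4)^2 + 9):
differentiating 2 times and applying the sign gives 2*(s - 4)*(s^2 - 8*s - 11)/(s^2 - 8*s + 25)^3.

G(s) = 2*(s - 4)*(s^2 - 8*s - 11)/(s^2 - 8*s + 25)^3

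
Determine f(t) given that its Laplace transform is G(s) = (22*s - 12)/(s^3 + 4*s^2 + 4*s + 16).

Factor the denominator: s^3 + 4*s^2 + 4*s + 16 = (s + 4)*(s^2 + 4).
Partial fraction decomposition gives [-5/(s + 4)] + [5*s/(s^2 + 4)] + [2/(s^2 + 4)].
Invert each term: -5/(s + 4) ↔ -5e^(-4t); 5·s/(s^2 + 4) ↔ 5cos(2t); 1·2/(s^2 + 4) ↔ sin(2t).

f(t) = sin(2*t) + 5*cos(2*t) - 5*exp(-4*t)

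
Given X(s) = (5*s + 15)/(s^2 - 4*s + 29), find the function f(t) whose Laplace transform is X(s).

Complete the square in the denominator: s^2 - 4*s + 29 = (s - 2)^2 + 5^2.
Split the numerator to match: 5*s + 15 = 5·(s - 2) + 5·5.
Invert each term: 5·(s - 2)/((s - 2)^2 + 25) ↔ 5e^(2t)cos(5t); 5·5/((s - 2)^2 + 25) ↔ 5e^(2t)sin(5t).

f(t) = 5*exp(2*t)*sin(5*t) + 5*exp(2*t)*cos(5*t)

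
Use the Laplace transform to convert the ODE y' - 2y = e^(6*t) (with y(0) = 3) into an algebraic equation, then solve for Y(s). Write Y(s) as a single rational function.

Y(s) = (3*s - 17)/(s^2 - 8*s + 12)

Laplace-transform each side.
Using L{y'} = sY - y(0) = sY - 3, the left side becomes (s - 2)Y - (3).
The right side is L{e^(6*t)} = 1/(s - 6).
So (s - 2)Y = 1/(s - 6) + (3).
Isolate Y and clear denominators.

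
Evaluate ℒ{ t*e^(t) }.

(s - 1)^(-2)

L{e^(t)} = 1/(s - 1).
Then apply L{t·g(t)} = -d/ds[G(s)] with G(s) = 1/(s - 1):
differentiating 1 time and applying the sign gives (s - 1)^(-2).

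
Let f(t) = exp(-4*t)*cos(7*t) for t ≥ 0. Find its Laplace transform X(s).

L{cos(7t)} = s/(s^2 + 49).
By the first shifting theorem, multiplying by e^(-4t) replaces s with s + 4.

X(s) = (s + 4)/((s + 4)^2 + 49)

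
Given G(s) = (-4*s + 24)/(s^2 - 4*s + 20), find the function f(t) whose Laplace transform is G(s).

f(t) = 4*exp(2*t)*sin(4*t) - 4*exp(2*t)*cos(4*t)

Complete the square in the denominator: s^2 - 4*s + 20 = (s - 2)^2 + 4^2.
Split the numerator to match: -4*s + 24 = -4·(s - 2) + 4·4.
Invert each term: -4·(s - 2)/((s - 2)^2 + 16) ↔ -4e^(2t)cos(4t); 4·4/((s - 2)^2 + 16) ↔ 4e^(2t)sin(4t).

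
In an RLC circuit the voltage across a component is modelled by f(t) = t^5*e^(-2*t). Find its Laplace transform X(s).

X(s) = 120/(s + 2)^6

L{t^5} = 5!/s^6 = 120/s^6.
By the first shifting theorem, multiplying by e^(-2t) replaces s with s + 2.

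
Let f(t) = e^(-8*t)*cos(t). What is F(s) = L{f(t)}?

L{cos(t)} = s/(s^2 + 1).
By the first shifting theorem, multiplying by e^(-8t) replaces s with s + 8.

F(s) = (s + 8)/((s + 8)^2 + 1)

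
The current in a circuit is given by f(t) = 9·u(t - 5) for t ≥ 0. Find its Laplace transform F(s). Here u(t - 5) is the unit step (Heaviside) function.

By the second shifting theorem, L{u(t - c)·g(t - c)} = e^(-cs)·G(s) with c = 5 and G(s) = L{g(t)}.
L{9} = 9/s.

F(s) = 9*exp(-5*s)/s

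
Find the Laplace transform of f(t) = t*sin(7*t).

14*s/(s^2 + 49)^2

L{sin(7t)} = 7/(s^2 + 49).
Then apply L{t·g(t)} = -d/ds[H(s)] with H(s) = 7/(s^2 + 49):
differentiating 1 time and applying the sign gives 14*s/(s^2 + 49)^2.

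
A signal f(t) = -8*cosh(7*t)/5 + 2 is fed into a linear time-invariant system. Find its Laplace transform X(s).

X(s) = -8*s/(5*(s^2 - 49)) + 2/s

The transform is linear, so treat each term independently.
(-8/5)·[L{cosh(7t)} = s/(s^2 - 49)]; L{2} = 2/s.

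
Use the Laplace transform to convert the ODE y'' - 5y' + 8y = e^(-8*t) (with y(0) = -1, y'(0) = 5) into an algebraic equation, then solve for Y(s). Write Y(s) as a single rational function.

Y(s) = (-s^2 + 2*s + 81)/(s^3 + 3*s^2 - 32*s + 64)

Transform both sides with L{·}.
The derivative rules (L{y''} = s^2 Y - s·y(0) - y'(0) and L{y'} = sY - y(0), with y(0) = -1, y'(0) = 5) turn the left side into (s^2 - 5*s + 8)Y - (-s + 10).
The right side is L{e^(-8*t)} = 1/(s + 8).
So (s^2 - 5*s + 8)Y = 1/(s + 8) + (-s + 10).
Isolate Y and clear denominators.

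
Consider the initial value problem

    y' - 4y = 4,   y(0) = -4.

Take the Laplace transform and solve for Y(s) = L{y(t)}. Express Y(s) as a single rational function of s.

Apply the Laplace transform to the equation.
With L{y'} = sY - y(0) = sY - (-4): the LHS transforms to (s - 4)Y - (-4).
The right side is L{4} = 4/s.
So (s - 4)Y = 4/s + (-4).
Solve for Y(s) and write it as one ratio of polynomials.

Y(s) = (-4*s + 4)/(s^2 - 4*s)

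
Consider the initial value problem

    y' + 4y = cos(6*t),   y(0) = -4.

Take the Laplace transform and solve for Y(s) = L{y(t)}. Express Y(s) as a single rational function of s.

Laplace-transform each side.
The derivative rules (L{y'} = sY - y(0) = sY - (-4)) turn the left side into (s + 4)Y - (-4).
The right side is L{cos(6*t)} = s/(s^2 + 36).
So (s + 4)Y = s/(s^2 + 36) + (-4).
Isolate Y and clear denominators.

Y(s) = (-4*s^2 + s - 144)/(s^3 + 4*s^2 + 36*s + 144)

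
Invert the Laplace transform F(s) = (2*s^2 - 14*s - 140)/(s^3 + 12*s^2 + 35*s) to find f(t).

Factor the denominator: s^3 + 12*s^2 + 35*s = s*(s + 5)*(s + 7).
Partial fraction decomposition gives [2/(s + 5)] + [-4/s] + [4/(s + 7)].
Invert each term: 2/(s + 5) ↔ 2e^(-5t); -4/(s - 0) ↔ -4e^(0t); 4/(s + 7) ↔ 4e^(-7t).

f(t) = -4 + 2*exp(-5*t) + 4*exp(-7*t)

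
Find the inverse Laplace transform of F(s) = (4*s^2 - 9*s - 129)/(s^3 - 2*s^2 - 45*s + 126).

Factor the denominator: s^3 - 2*s^2 - 45*s + 126 = (s - 6)*(s - 3)*(s + 7).
Partial fraction decomposition gives [-1/(s - 6)] + [4/(s - 3)] + [1/(s + 7)].
Invert each term: -1/(s - 6) ↔ -e^(6t); 4/(s - 3) ↔ 4e^(3t); 1/(s + 7) ↔ e^(-7t).

-exp(6*t) + 4*exp(3*t) + exp(-7*t)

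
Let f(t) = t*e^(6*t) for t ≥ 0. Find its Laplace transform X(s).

L{e^(6t)} = 1/(s - 6).
Then apply L{t·g(t)} = -d/ds[G(s)] with G(s) = 1/(s - 6):
differentiating 1 time and applying the sign gives (s - 6)^(-2).

X(s) = (s - 6)^(-2)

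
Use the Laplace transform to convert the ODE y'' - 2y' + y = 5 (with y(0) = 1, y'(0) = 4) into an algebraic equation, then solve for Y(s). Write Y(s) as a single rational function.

Transform both sides with L{·}.
Using L{y''} = s^2 Y - s·y(0) - y'(0) and L{y'} = sY - y(0), with y(0) = 1, y'(0) = 4, the left side becomes (s^2 - 2*s + 1)Y - (s + 2).
The right side is L{5} = 5/s.
So (s^2 - 2*s + 1)Y = 5/s + (s + 2).
Isolate Y and clear denominators.

Y(s) = (s^2 + 2*s + 5)/(s^3 - 2*s^2 + s)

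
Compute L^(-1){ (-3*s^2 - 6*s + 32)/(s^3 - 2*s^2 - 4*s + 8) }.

2*t*exp(2*t) - 5*exp(2*t) + 2*exp(-2*t)

Factor the denominator: s^3 - 2*s^2 - 4*s + 8 = (s - 2)^2*(s + 2).
Partial fraction decomposition gives [-5/(s - 2)] + [2/(s - 2)^2] + [2/(s + 2)].
Invert each term: -5/(s - 2) ↔ -5e^(2t); 2/(s - 2)^2 ↔ 2t·e^(2t); 2/(s + 2) ↔ 2e^(-2t).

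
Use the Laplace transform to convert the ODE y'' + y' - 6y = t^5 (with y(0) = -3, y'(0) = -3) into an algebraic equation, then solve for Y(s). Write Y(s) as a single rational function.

Transform both sides with L{·}.
The derivative rules (L{y''} = s^2 Y - s·y(0) - y'(0) and L{y'} = sY - y(0), with y(0) = -3, y'(0) = -3) turn the left side into (s^2 + s - 6)Y - (-3*s - 6).
The right side is L{t^5} = 120/s^6.
So (s^2 + s - 6)Y = 120/s^6 + (-3*s - 6).
Isolate Y and clear denominators.

Y(s) = (-3*s^7 - 6*s^6 + 120)/(s^8 + s^7 - 6*s^6)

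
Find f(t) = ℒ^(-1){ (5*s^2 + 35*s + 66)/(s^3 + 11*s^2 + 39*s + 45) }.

Factor the denominator: s^3 + 11*s^2 + 39*s + 45 = (s + 3)^2*(s + 5).
Partial fraction decomposition gives [1/(s + 3)] + [3/(s + 3)^2] + [4/(s + 5)].
Invert each term: 1/(s + 3) ↔ e^(-3t); 3/(s + 3)^2 ↔ 3t·e^(-3t); 4/(s + 5) ↔ 4e^(-5t).

f(t) = 3*t*exp(-3*t) + exp(-3*t) + 4*exp(-5*t)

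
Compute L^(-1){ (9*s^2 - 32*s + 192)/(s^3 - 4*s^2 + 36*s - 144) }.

Factor the denominator: s^3 - 4*s^2 + 36*s - 144 = (s - 4)*(s^2 + 36).
Partial fraction decomposition gives [4/(s - 4)] + [5*s/(s^2 + 36)] + [-12/(s^2 + 36)].
Invert each term: 4/(s - 4) ↔ 4e^(4t); 5·s/(s^2 + 36) ↔ 5cos(6t); -2·6/(s^2 + 36) ↔ -2sin(6t).

4*exp(4*t) - 2*sin(6*t) + 5*cos(6*t)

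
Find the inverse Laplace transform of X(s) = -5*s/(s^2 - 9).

-5*cosh(3*t)

Since L{cosh(3t)} = s/(s^2 - 9), the inverse is cosh(3*t), scaled by -5.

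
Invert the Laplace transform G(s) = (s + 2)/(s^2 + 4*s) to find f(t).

f(t) = exp(-2*t)*cosh(2*t)

Rewrite the denominator: s^2 + 4*s = (s + 2)^2 - 4.
The form in (s + 2) signals a first-shifting-theorem factor e^(-2t).
Since L{cosh(2t)} = s/(s^2 - 4), the inverse is e^(-2*t)*cosh(2*t).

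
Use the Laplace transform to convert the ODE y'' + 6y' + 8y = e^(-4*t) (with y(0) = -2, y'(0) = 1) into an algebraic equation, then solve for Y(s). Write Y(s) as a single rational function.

Take the Laplace transform of both sides.
Using L{y''} = s^2 Y - s·y(0) - y'(0) and L{y'} = sY - y(0), with y(0) = -2, y'(0) = 1, the left side becomes (s^2 + 6*s + 8)Y - (-2*s - 11).
The right side is L{e^(-4*t)} = 1/(s + 4).
So (s^2 + 6*s + 8)Y = 1/(s + 4) + (-2*s - 11).
Solve for Y(s) and write it as one ratio of polynomials.

Y(s) = (-2*s^2 - 19*s - 43)/(s^3 + 10*s^2 + 32*s + 32)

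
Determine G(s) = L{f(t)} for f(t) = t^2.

G(s) = 2/s^3

L{t^2} = 2!/s^3 = 2/s^3.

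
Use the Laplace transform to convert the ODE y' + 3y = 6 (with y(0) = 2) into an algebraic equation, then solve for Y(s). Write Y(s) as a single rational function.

Apply the Laplace transform to the equation.
The derivative rules (L{y'} = sY - y(0) = sY - 2) turn the left side into (s + 3)Y - (2).
The right side is L{6} = 6/s.
So (s + 3)Y = 6/s + (2).
Isolate Y and clear denominators.

Y(s) = 2/s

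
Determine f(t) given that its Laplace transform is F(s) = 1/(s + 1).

Since L{e^(-t)} = 1/(s + 1), the inverse is e^(-t).

f(t) = exp(-t)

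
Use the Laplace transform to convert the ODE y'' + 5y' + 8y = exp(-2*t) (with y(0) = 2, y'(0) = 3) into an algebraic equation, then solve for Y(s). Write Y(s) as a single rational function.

Y(s) = (2*s^2 + 17*s + 27)/(s^3 + 7*s^2 + 18*s + 16)

Apply the Laplace transform to the equation.
With L{y''} = s^2 Y - s·y(0) - y'(0) and L{y'} = sY - y(0), with y(0) = 2, y'(0) = 3: the LHS transforms to (s^2 + 5*s + 8)Y - (2*s + 13).
The right side is L{exp(-2*t)} = 1/(s + 2).
So (s^2 + 5*s + 8)Y = 1/(s + 2) + (2*s + 13).
Divide through and combine into a single rational function.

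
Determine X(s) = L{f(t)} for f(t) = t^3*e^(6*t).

L{t^3} = 3!/s^4 = 6/s^4.
By the first shifting theorem, multiplying by e^(6t) replaces s with s - 6.

X(s) = 6/(s - 6)^4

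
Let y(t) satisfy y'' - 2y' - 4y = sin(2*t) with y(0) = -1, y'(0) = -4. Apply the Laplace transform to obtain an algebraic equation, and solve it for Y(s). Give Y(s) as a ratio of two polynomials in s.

Take the Laplace transform of both sides.
Using L{y''} = s^2 Y - s·y(0) - y'(0) and L{y'} = sY - y(0), with y(0) = -1, y'(0) = -4, the left side becomes (s^2 - 2*s - 4)Y - (-s - 2).
The right side is L{sin(2*t)} = 2/(s^2 + 4).
So (s^2 - 2*s - 4)Y = 2/(s^2 + 4) + (-s - 2).
Isolate Y and clear denominators.

Y(s) = (-s^3 - 2*s^2 - 4*s - 6)/(s^4 - 2*s^3 - 8*s - 16)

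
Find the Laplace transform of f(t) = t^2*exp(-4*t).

2/(s + 4)^3

L{e^(-4t)} = 1/(s + 4).
Then apply L{t^2·g(t)} = (-1)^2 d^2/ds^2[G(s)] with G(s) = 1/(s + 4):
differentiating 2 times and applying the sign gives 2/(s + 4)^3.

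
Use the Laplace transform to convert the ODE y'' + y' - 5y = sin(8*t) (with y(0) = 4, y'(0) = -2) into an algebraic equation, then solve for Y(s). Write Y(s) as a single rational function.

Laplace-transform each side.
The derivative rules (L{y''} = s^2 Y - s·y(0) - y'(0) and L{y'} = sY - y(0), with y(0) = 4, y'(0) = -2) turn the left side into (s^2 + s - 5)Y - (4*s + 2).
The right side is L{sin(8*t)} = 8/(s^2 + 64).
So (s^2 + s - 5)Y = 8/(s^2 + 64) + (4*s + 2).
Isolate Y and clear denominators.

Y(s) = (4*s^3 + 2*s^2 + 256*s + 136)/(s^4 + s^3 + 59*s^2 + 64*s - 320)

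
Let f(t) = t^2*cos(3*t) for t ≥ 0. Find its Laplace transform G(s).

G(s) = 2*s*(s^2 - 27)/(s^2 + 9)^3

L{cos(3t)} = s/(s^2 + 9).
Then apply L{t^2·g(t)} = (-1)^2 d^2/ds^2[H(s)] with H(s) = s/(s^2 + 9):
differentiating 2 times and applying the sign gives 2*s*(s^2 - 27)/(s^2 + 9)^3.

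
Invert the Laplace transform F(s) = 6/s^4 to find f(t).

Since L{t^3} = 3!/s^4 = 6/s^4, the inverse is t^3.

f(t) = t^3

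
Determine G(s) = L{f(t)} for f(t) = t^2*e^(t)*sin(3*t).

L{sin(3t)} = 3/(s^2 + 9).
Multiplying by e^(t) shifts s → s - 1, so L{e^(t)*sin(3*t)} = 3/((s - 1)^2 + 9).
Then apply L{t^2·g(t)} = (-1)^2 d^2/ds^2[H(s)] with H(s) = 3/((s - 1)^2 + 9):
differentiating 2 times and applying the sign gives 18*(s^2 - 2*s - 2)/(s^2 - 2*s + 10)^3.

G(s) = 18*(s^2 - 2*s - 2)/(s^2 - 2*s + 10)^3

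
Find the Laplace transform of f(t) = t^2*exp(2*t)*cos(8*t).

2*(s - 2)*(s^2 - 4*s - 188)/(s^2 - 4*s + 68)^3

L{cos(8t)} = s/(s^2 + 64).
Multiplying by e^(2t) shifts s → s - 2, so L{exp(2*t)*cos(8*t)} = (s - 2)/((s - 2)^2 + 64).
Then apply L{t^2·g(t)} = (-1)^2 d^2/ds^2[G(s)] with G(s) = (s - 2)/((s - 2)^2 + 64):
differentiating 2 times and applying the sign gives 2*(s - 2)*(s^2 - 4*s - 188)/(s^2 - 4*s + 68)^3.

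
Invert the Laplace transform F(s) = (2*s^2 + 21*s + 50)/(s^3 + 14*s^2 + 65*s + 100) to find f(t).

Factor the denominator: s^3 + 14*s^2 + 65*s + 100 = (s + 4)*(s + 5)^2.
Partial fraction decomposition gives [4/(s + 5)] + [5/(s + 5)^2] + [-2/(s + 4)].
Invert each term: 4/(s + 5) ↔ 4e^(-5t); 5/(s + 5)^2 ↔ 5t·e^(-5t); -2/(s + 4) ↔ -2e^(-4t).

f(t) = 5*t*exp(-5*t) - 2*exp(-4*t) + 4*exp(-5*t)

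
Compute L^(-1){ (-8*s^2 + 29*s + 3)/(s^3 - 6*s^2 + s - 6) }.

-3*exp(6*t) - sin(t) - 5*cos(t)

Factor the denominator: s^3 - 6*s^2 + s - 6 = (s - 6)*(s^2 + 1).
Partial fraction decomposition gives [-3/(s - 6)] + [-5*s/(s^2 + 1)] + [-1/(s^2 + 1)].
Invert each term: -3/(s - 6) ↔ -3e^(6t); -5·s/(s^2 + 1) ↔ -5cos(t); -1·1/(s^2 + 1) ↔ -sin(t).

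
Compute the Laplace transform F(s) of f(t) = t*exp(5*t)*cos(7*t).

L{cos(7t)} = s/(s^2 + 49).
Multiplying by e^(5t) shifts s → s - 5, so L{exp(5*t)*cos(7*t)} = (s - 5)/((s - 5)^2 + 49).
Then apply L{t·g(t)} = -d/ds[G(s)] with G(s) = (s - 5)/((s - 5)^2 + 49):
differentiating 1 time and applying the sign gives (s - 12)*(s + 2)/(s^2 - 10*s + 74)^2.

F(s) = (s - 12)*(s + 2)/(s^2 - 10*s + 74)^2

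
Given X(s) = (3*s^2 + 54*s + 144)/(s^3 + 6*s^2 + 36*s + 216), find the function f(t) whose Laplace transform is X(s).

f(t) = 5*sin(6*t) + 4*cos(6*t) - exp(-6*t)

Factor the denominator: s^3 + 6*s^2 + 36*s + 216 = (s + 6)*(s^2 + 36).
Partial fraction decomposition gives [-1/(s + 6)] + [4*s/(s^2 + 36)] + [30/(s^2 + 36)].
Invert each term: -1/(s + 6) ↔ -e^(-6t); 4·s/(s^2 + 36) ↔ 4cos(6t); 5·6/(s^2 + 36) ↔ 5sin(6t).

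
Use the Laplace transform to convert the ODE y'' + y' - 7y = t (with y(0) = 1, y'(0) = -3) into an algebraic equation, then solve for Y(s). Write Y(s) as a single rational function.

Y(s) = (s^3 - 2*s^2 + 1)/(s^4 + s^3 - 7*s^2)

Transform both sides with L{·}.
Using L{y''} = s^2 Y - s·y(0) - y'(0) and L{y'} = sY - y(0), with y(0) = 1, y'(0) = -3, the left side becomes (s^2 + s - 7)Y - (s - 2).
The right side is L{t} = s^(-2).
So (s^2 + s - 7)Y = s^(-2) + (s - 2).
Solve for Y(s) and write it as one ratio of polynomials.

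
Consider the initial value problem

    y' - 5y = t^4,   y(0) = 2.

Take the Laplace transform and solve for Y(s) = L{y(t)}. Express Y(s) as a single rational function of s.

Y(s) = (2*s^5 + 24)/(s^6 - 5*s^5)

Laplace-transform each side.
The derivative rules (L{y'} = sY - y(0) = sY - 2) turn the left side into (s - 5)Y - (2).
The right side is L{t^4} = 24/s^5.
So (s - 5)Y = 24/s^5 + (2).
Solve for Y(s) and write it as one ratio of polynomials.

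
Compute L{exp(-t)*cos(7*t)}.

L{cos(7t)} = s/(s^2 + 49).
By the first shifting theorem, multiplying by e^(-t) replaces s with s + 1.

(s + 1)/((s + 1)^2 + 49)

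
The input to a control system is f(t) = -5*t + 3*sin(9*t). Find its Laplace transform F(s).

Apply the Laplace transform termwise.
(-5)·[L{t} = 1!/s^2 = 1/s^2]; (3)·[L{sin(9t)} = 9/(s^2 + 81)].

F(s) = 27/(s^2 + 81) - 5/s^2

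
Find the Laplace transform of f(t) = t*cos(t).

(s - 1)*(s + 1)/(s^2 + 1)^2

L{cos(t)} = s/(s^2 + 1).
Then apply L{t·g(t)} = -d/ds[G(s)] with G(s) = s/(s^2 + 1):
differentiating 1 time and applying the sign gives (s - 1)*(s + 1)/(s^2 + 1)^2.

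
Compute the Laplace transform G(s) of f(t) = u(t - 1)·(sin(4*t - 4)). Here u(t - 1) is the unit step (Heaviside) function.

By the second shifting theorem, L{u(t - c)·g(t - c)} = e^(-cs)·H(s) with c = 1 and H(s) = L{g(t)}.
L{sin(4t)} = 4/(s^2 + 16).

G(s) = 4*exp(-s)/(s^2 + 16)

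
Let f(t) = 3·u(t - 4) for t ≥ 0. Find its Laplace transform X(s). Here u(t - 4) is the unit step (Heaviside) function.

By the second shifting theorem, L{u(t - c)·g(t - c)} = e^(-cs)·G(s) with c = 4 and G(s) = L{g(t)}.
L{3} = 3/s.

X(s) = 3*exp(-4*s)/s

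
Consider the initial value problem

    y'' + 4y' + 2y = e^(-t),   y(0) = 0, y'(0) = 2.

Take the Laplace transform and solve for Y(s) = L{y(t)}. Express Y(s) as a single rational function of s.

Y(s) = (2*s + 3)/(s^3 + 5*s^2 + 6*s + 2)

Laplace-transform each side.
With L{y''} = s^2 Y - s·y(0) - y'(0) and L{y'} = sY - y(0), with y(0) = 0, y'(0) = 2: the LHS transforms to (s^2 + 4*s + 2)Y - (2).
The right side is L{e^(-t)} = 1/(s + 1).
So (s^2 + 4*s + 2)Y = 1/(s + 1) + (2).
Divide through and combine into a single rational function.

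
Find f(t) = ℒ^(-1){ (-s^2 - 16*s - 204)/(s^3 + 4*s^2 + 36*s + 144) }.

Factor the denominator: s^3 + 4*s^2 + 36*s + 144 = (s + 4)*(s^2 + 36).
Partial fraction decomposition gives [-3/(s + 4)] + [2*s/(s^2 + 36)] + [-24/(s^2 + 36)].
Invert each term: -3/(s + 4) ↔ -3e^(-4t); 2·s/(s^2 + 36) ↔ 2cos(6t); -4·6/(s^2 + 36) ↔ -4sin(6t).

f(t) = -4*sin(6*t) + 2*cos(6*t) - 3*exp(-4*t)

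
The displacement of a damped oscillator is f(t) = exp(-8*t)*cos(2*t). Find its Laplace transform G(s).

L{cos(2t)} = s/(s^2 + 4).
By the first shifting theorem, multiplying by e^(-8t) replaces s with s + 8.

G(s) = (s + 8)/((s + 8)^2 + 4)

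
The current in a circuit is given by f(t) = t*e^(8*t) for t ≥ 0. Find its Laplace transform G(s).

G(s) = (s - 8)^(-2)

L{e^(8t)} = 1/(s - 8).
Then apply L{t·g(t)} = -d/ds[H(s)] with H(s) = 1/(s - 8):
differentiating 1 time and applying the sign gives (s - 8)^(-2).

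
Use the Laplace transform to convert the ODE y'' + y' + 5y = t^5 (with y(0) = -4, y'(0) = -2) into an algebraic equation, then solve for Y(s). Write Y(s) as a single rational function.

Y(s) = (-4*s^7 - 6*s^6 + 120)/(s^8 + s^7 + 5*s^6)

Laplace-transform each side.
The derivative rules (L{y''} = s^2 Y - s·y(0) - y'(0) and L{y'} = sY - y(0), with y(0) = -4, y'(0) = -2) turn the left side into (s^2 + s + 5)Y - (-4*s - 6).
The right side is L{t^5} = 120/s^6.
So (s^2 + s + 5)Y = 120/s^6 + (-4*s - 6).
Isolate Y and clear denominators.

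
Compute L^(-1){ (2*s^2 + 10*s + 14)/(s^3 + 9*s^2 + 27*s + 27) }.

t^2*exp(-3*t) - 2*t*exp(-3*t) + 2*exp(-3*t)

Factor the denominator: s^3 + 9*s^2 + 27*s + 27 = (s + 3)^3.
Partial fraction decomposition gives [2/(s + 3)] + [-2/(s + 3)^2] + [2/(s + 3)^3].
Invert each term: 2/(s + 3) ↔ 2e^(-3t); -2/(s + 3)^2 ↔ -2t·e^(-3t); 2/(s + 3)^3 ↔ (1)t^2·e^(-3t).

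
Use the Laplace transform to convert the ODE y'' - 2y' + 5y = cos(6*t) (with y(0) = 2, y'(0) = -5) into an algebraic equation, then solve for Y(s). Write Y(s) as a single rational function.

Y(s) = (2*s^3 - 9*s^2 + 73*s - 324)/(s^4 - 2*s^3 + 41*s^2 - 72*s + 180)

Laplace-transform each side.
The derivative rules (L{y''} = s^2 Y - s·y(0) - y'(0) and L{y'} = sY - y(0), with y(0) = 2, y'(0) = -5) turn the left side into (s^2 - 2*s + 5)Y - (2*s - 9).
The right side is L{cos(6*t)} = s/(s^2 + 36).
So (s^2 - 2*s + 5)Y = s/(s^2 + 36) + (2*s - 9).
Solve for Y(s) and write it as one ratio of polynomials.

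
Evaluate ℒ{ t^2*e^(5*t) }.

L{e^(5t)} = 1/(s - 5).
Then apply L{t^2·g(t)} = (-1)^2 d^2/ds^2[G(s)] with G(s) = 1/(s - 5):
differentiating 2 times and applying the sign gives 2/(s - 5)^3.

2/(s - 5)^3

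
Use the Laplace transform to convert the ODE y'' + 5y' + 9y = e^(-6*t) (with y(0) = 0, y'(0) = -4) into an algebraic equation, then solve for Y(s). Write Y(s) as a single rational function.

Transform both sides with L{·}.
With L{y''} = s^2 Y - s·y(0) - y'(0) and L{y'} = sY - y(0), with y(0) = 0, y'(0) = -4: the LHS transforms to (s^2 + 5*s + 9)Y - (-4).
The right side is L{e^(-6*t)} = 1/(s + 6).
So (s^2 + 5*s + 9)Y = 1/(s + 6) + (-4).
Isolate Y and clear denominators.

Y(s) = (-4*s - 23)/(s^3 + 11*s^2 + 39*s + 54)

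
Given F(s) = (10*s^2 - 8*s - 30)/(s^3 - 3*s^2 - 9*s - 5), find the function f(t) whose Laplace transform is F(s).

Factor the denominator: s^3 - 3*s^2 - 9*s - 5 = (s - 5)*(s + 1)^2.
Partial fraction decomposition gives [5/(s + 1)] + [2/(s + 1)^2] + [5/(s - 5)].
Invert each term: 5/(s + 1) ↔ 5e^(-t); 2/(s + 1)^2 ↔ 2t·e^(-t); 5/(s - 5) ↔ 5e^(5t).

f(t) = 2*t*exp(-t) + 5*exp(5*t) + 5*exp(-t)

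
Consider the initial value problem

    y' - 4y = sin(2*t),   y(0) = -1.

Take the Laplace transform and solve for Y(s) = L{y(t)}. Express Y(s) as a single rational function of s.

Y(s) = (-s^2 - 2)/(s^3 - 4*s^2 + 4*s - 16)

Laplace-transform each side.
With L{y'} = sY - y(0) = sY - (-1): the LHS transforms to (s - 4)Y - (-1).
The right side is L{sin(2*t)} = 2/(s^2 + 4).
So (s - 4)Y = 2/(s^2 + 4) + (-1).
Solve for Y(s) and write it as one ratio of polynomials.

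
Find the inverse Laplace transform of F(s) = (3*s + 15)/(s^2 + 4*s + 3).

6*exp(-t) - 3*exp(-3*t)

Factor the denominator: s^2 + 4*s + 3 = (s + 1)*(s + 3).
Partial fraction decomposition gives [6/(s + 1)] + [-3/(s + 3)].
Invert each term: 6/(s + 1) ↔ 6e^(-t); -3/(s + 3) ↔ -3e^(-3t).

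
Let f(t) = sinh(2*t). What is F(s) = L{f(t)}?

F(s) = 2/(s^2 - 4)

L{sinh(2t)} = 2/(s^2 - 4).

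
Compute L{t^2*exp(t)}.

2/(s - 1)^3

L{e^(t)} = 1/(s - 1).
Then apply L{t^2·g(t)} = (-1)^2 d^2/ds^2[G(s)] with G(s) = 1/(s - 1):
differentiating 2 times and applying the sign gives 2/(s - 1)^3.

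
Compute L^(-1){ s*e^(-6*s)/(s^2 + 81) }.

Heaviside(t - 6)*(cos(9*t - 54))

The factor e^(-6s) signals a time shift by c = 6 (second shifting theorem).
L{cos(9t)} = s/(s^2 + 81), so L^-1{s/(s^2 + 81)} = cos(9*t).
Hence the inverse is u(t - 6) times that function evaluated at t - 6.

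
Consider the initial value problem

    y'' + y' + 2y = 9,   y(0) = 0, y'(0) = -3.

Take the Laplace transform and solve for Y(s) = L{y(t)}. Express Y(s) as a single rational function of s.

Y(s) = (-3*s + 9)/(s^3 + s^2 + 2*s)

Transform both sides with L{·}.
With L{y''} = s^2 Y - s·y(0) - y'(0) and L{y'} = sY - y(0), with y(0) = 0, y'(0) = -3: the LHS transforms to (s^2 + s + 2)Y - (-3).
The right side is L{9} = 9/s.
So (s^2 + s + 2)Y = 9/s + (-3).
Divide through and combine into a single rational function.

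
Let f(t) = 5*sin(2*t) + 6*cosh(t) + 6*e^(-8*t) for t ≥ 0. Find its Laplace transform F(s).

F(s) = 6*s/(s^2 - 1) + 10/(s^2 + 4) + 6/(s + 8)

The transform is linear, so treat each term independently.
(5)·[L{sin(2t)} = 2/(s^2 + 4)]; (6)·[L{e^(-8t)} = 1/(s + 8)]; (6)·[L{cosh(t)} = s/(s^2 - 1)].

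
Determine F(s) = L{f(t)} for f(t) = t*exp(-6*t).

L{e^(-6t)} = 1/(s + 6).
Then apply L{t·g(t)} = -d/ds[G(s)] with G(s) = 1/(s + 6):
differentiating 1 time and applying the sign gives (s + 6)^(-2).

F(s) = (s + 6)^(-2)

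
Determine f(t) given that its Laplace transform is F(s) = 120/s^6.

Since L{t^5} = 5!/s^6 = 120/s^6, the inverse is t^5.

f(t) = t^5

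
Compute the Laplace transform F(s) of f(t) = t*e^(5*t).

F(s) = (s - 5)^(-2)

L{e^(5t)} = 1/(s - 5).
Then apply L{t·g(t)} = -d/ds[G(s)] with G(s) = 1/(s - 5):
differentiating 1 time and applying the sign gives (s - 5)^(-2).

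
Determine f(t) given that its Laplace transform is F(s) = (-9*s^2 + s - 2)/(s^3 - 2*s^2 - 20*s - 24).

Factor the denominator: s^3 - 2*s^2 - 20*s - 24 = (s - 6)*(s + 2)^2.
Partial fraction decomposition gives [-4/(s + 2)] + [5/(s + 2)^2] + [-5/(s - 6)].
Invert each term: -4/(s + 2) ↔ -4e^(-2t); 5/(s + 2)^2 ↔ 5t·e^(-2t); -5/(s - 6) ↔ -5e^(6t).

f(t) = 5*t*exp(-2*t) - 5*exp(6*t) - 4*exp(-2*t)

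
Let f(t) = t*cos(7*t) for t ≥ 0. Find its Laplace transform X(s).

L{cos(7t)} = s/(s^2 + 49).
Then apply L{t·g(t)} = -d/ds[G(s)] with G(s) = s/(s^2 + 49):
differentiating 1 time and applying the sign gives (s - 7)*(s + 7)/(s^2 + 49)^2.

X(s) = (s - 7)*(s + 7)/(s^2 + 49)^2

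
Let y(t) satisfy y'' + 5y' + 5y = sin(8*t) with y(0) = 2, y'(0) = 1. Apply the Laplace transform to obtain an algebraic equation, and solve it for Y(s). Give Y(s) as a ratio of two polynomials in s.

Take the Laplace transform of both sides.
With L{y''} = s^2 Y - s·y(0) - y'(0) and L{y'} = sY - y(0), with y(0) = 2, y'(0) = 1: the LHS transforms to (s^2 + 5*s + 5)Y - (2*s + 11).
The right side is L{sin(8*t)} = 8/(s^2 + 64).
So (s^2 + 5*s + 5)Y = 8/(s^2 + 64) + (2*s + 11).
Isolate Y and clear denominators.

Y(s) = (2*s^3 + 11*s^2 + 128*s + 712)/(s^4 + 5*s^3 + 69*s^2 + 320*s + 320)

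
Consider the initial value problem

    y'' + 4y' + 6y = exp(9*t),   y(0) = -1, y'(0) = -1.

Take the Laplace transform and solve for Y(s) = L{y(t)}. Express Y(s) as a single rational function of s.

Laplace-transform each side.
The derivative rules (L{y''} = s^2 Y - s·y(0) - y'(0) and L{y'} = sY - y(0), with y(0) = -1, y'(0) = -1) turn the left side into (s^2 + 4*s + 6)Y - (-s - 5).
The right side is L{exp(9*t)} = 1/(s - 9).
So (s^2 + 4*s + 6)Y = 1/(s - 9) + (-s - 5).
Isolate Y and clear denominators.

Y(s) = (-s^2 + 4*s + 46)/(s^3 - 5*s^2 - 30*s - 54)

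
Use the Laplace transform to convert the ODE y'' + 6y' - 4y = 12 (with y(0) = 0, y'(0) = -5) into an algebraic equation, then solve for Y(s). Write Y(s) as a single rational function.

Y(s) = (-5*s + 12)/(s^3 + 6*s^2 - 4*s)

Apply the Laplace transform to the equation.
Using L{y''} = s^2 Y - s·y(0) - y'(0) and L{y'} = sY - y(0), with y(0) = 0, y'(0) = -5, the left side becomes (s^2 + 6*s - 4)Y - (-5).
The right side is L{12} = 12/s.
So (s^2 + 6*s - 4)Y = 12/s + (-5).
Isolate Y and clear denominators.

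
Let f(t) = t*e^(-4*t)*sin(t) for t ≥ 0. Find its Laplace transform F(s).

L{sin(t)} = 1/(s^2 + 1).
Multiplying by e^(-4t) shifts s → s + 4, so L{e^(-4*t)*sin(t)} = 1/((s + 4)^2 + 1).
Then apply L{t·g(t)} = -d/ds[G(s)] with G(s) = 1/((s + 4)^2 + 1):
differentiating 1 time and applying the sign gives 2*(s + 4)/(s^2 + 8*s + 17)^2.

F(s) = 2*(s + 4)/(s^2 + 8*s + 17)^2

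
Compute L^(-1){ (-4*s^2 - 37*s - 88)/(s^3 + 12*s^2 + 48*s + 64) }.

Factor the denominator: s^3 + 12*s^2 + 48*s + 64 = (s + 4)^3.
Partial fraction decomposition gives [-4/(s + 4)] + [-5/(s + 4)^2] + [-4/(s + 4)^3].
Invert each term: -4/(s + 4) ↔ -4e^(-4t); -5/(s + 4)^2 ↔ -5t·e^(-4t); -4/(s + 4)^3 ↔ (-2)t^2·e^(-4t).

-2*t^2*exp(-4*t) - 5*t*exp(-4*t) - 4*exp(-4*t)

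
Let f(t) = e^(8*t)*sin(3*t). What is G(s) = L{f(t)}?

G(s) = 3/((s - 8)^2 + 9)

L{sin(3t)} = 3/(s^2 + 9).
By the first shifting theorem, multiplying by e^(8t) replaces s with s - 8.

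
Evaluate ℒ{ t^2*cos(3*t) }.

2*s*(s^2 - 27)/(s^2 + 9)^3

L{cos(3t)} = s/(s^2 + 9).
Then apply L{t^2·g(t)} = (-1)^2 d^2/ds^2[G(s)] with G(s) = s/(s^2 + 9):
differentiating 2 times and applying the sign gives 2*s*(s^2 - 27)/(s^2 + 9)^3.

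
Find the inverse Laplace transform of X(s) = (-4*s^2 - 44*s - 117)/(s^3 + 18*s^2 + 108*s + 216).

Factor the denominator: s^3 + 18*s^2 + 108*s + 216 = (s + 6)^3.
Partial fraction decomposition gives [-4/(s + 6)] + [4/(s + 6)^2] + [3/(s + 6)^3].
Invert each term: -4/(s + 6) ↔ -4e^(-6t); 4/(s + 6)^2 ↔ 4t·e^(-6t); 3/(s + 6)^3 ↔ (3/2)t^2·e^(-6t).

3*t^2*exp(-6*t)/2 + 4*t*exp(-6*t) - 4*exp(-6*t)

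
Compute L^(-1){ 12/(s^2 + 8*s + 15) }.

6*exp(-3*t) - 6*exp(-5*t)

Factor the denominator: s^2 + 8*s + 15 = (s + 3)*(s + 5).
Partial fraction decomposition gives [6/(s + 3)] + [-6/(s + 5)].
Invert each term: 6/(s + 3) ↔ 6e^(-3t); -6/(s + 5) ↔ -6e^(-5t).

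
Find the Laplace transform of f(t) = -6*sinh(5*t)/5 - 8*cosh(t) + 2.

The transform is linear, so treat each term independently.
L{2} = 2/s; (-6/5)·[L{sinh(5t)} = 5/(s^2 - 25)]; (-8)·[L{cosh(t)} = s/(s^2 - 1)].

-8*s/(s^2 - 1) - 6/(s^2 - 25) + 2/s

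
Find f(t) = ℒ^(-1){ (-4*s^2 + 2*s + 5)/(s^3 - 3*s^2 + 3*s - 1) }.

Factor the denominator: s^3 - 3*s^2 + 3*s - 1 = (s - 1)^3.
Partial fraction decomposition gives [-4/(s - 1)] + [-6/(s - 1)^2] + [3/(s - 1)^3].
Invert each term: -4/(s - 1) ↔ -4e^(t); -6/(s - 1)^2 ↔ -6t·e^(t); 3/(s - 1)^3 ↔ (3/2)t^2·e^(t).

f(t) = 3*t^2*exp(t)/2 - 6*t*exp(t) - 4*exp(t)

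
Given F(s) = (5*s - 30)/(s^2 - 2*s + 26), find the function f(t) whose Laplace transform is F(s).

f(t) = -5*exp(t)*sin(5*t) + 5*exp(t)*cos(5*t)

Complete the square in the denominator: s^2 - 2*s + 26 = (s - 1)^2 + 5^2.
Split the numerator to match: 5*s - 30 = 5·(s - 1) - 5·5.
Invert each term: 5·(s - 1)/((s - 1)^2 + 25) ↔ 5e^(t)cos(5t); -5·5/((s - 1)^2 + 25) ↔ -5e^(t)sin(5t).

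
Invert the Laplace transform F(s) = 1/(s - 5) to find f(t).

f(t) = exp(5*t)

Since L{e^(5t)} = 1/(s - 5), the inverse is exp(5*t).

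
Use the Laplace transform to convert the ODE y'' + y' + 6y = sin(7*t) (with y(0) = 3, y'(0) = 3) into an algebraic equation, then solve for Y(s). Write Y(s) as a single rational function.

Laplace-transform each side.
With L{y''} = s^2 Y - s·y(0) - y'(0) and L{y'} = sY - y(0), with y(0) = 3, y'(0) = 3: the LHS transforms to (s^2 + s + 6)Y - (3*s + 6).
The right side is L{sin(7*t)} = 7/(s^2 + 49).
So (s^2 + s + 6)Y = 7/(s^2 + 49) + (3*s + 6).
Divide through and combine into a single rational function.

Y(s) = (3*s^3 + 6*s^2 + 147*s + 301)/(s^4 + s^3 + 55*s^2 + 49*s + 294)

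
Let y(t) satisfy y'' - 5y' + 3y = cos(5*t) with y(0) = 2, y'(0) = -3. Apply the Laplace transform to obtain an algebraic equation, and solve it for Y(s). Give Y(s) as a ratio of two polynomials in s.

Transform both sides with L{·}.
The derivative rules (L{y''} = s^2 Y - s·y(0) - y'(0) and L{y'} = sY - y(0), with y(0) = 2, y'(0) = -3) turn the left side into (s^2 - 5*s + 3)Y - (2*s - 13).
The right side is L{cos(5*t)} = s/(s^2 + 25).
So (s^2 - 5*s + 3)Y = s/(s^2 + 25) + (2*s - 13).
Divide through and combine into a single rational function.

Y(s) = (2*s^3 - 13*s^2 + 51*s - 325)/(s^4 - 5*s^3 + 28*s^2 - 125*s + 75)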